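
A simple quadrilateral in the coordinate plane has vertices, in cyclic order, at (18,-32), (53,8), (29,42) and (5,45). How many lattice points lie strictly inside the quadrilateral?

Using the shoelace formula, 2A = |[18·8 − 53·(-32)] + [53·42 − 29·8] + [29·45 − 5·42] + [5·(-32) − 18·45]| = 3959, so the area is 3959/2.
Along each edge there are gcd(|Δx|,|Δy|)+1 lattice points, so counting each shared vertex once the boundary has gcd(35,40) + gcd(24,34) + gcd(24,3) + gcd(13,77) = 5+2+3+1 = 11.
Pick's theorem gives I = A − B/2 + 1 = 3959/2 − 11/2 + 1 = 1975.

1975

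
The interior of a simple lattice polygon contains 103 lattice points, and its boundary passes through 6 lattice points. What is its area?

105

By Pick's theorem, A = I + B/2 − 1 = 103 + 6/2 − 1 = 105.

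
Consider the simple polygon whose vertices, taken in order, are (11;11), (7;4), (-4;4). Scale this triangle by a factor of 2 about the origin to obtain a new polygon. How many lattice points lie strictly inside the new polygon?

142

The shoelace formula gives twice the area as |(11·4 − 7·11) + (7·4 − (-4)·4) + ((-4)·11 − 11·4)| = 77, so the area is 77/2.
Summing gcd(|Δx|,|Δy|) over the edges gives the boundary count: gcd(4,7) + gcd(11,0) + gcd(15,7) = 1+11+1 = 13.
Scaling by 2 multiplies the area by 2² = 4 (so the new area is 154) and multiplies the boundary lattice-point count by 2, giving 26.
By Pick's theorem, the interior count of the dilated polygon is 154 − 26/2 + 1 = 142.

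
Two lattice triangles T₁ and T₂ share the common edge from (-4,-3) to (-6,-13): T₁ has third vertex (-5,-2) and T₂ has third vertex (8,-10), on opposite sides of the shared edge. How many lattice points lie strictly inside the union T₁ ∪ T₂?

The union is the simple quadrilateral with vertices (-4,-3), (-5,-2), (-6,-13), (8,-10) in order.
Using the shoelace formula, 2A = |[(-4)·(-2) − (-5)·(-3)] + [(-5)·(-13) − (-6)·(-2)] + [(-6)·(-10) − 8·(-13)] + [8·(-3) − (-4)·(-10)]| = 146, so the area is 73.
Summing gcd(|Δx|,|Δy|) over the edges gives the boundary count: gcd(1,1) + gcd(1,11) + gcd(14,3) + gcd(12,7) = 1+1+1+1 = 4.
By Pick's theorem I = A − B/2 + 1 = 73 − 4/2 + 1 = 72.

72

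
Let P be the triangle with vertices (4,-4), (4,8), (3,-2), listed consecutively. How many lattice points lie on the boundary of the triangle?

Summing gcd(|Δx|,|Δy|) over the edges gives the boundary count: gcd(0,12) + gcd(1,10) + gcd(1,2) = 12+1+1 = 14.

14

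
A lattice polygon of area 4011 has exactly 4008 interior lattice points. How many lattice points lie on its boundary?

Pick's theorem gives A = I + B/2 − 1, so B = 2(A − I + 1) = 2(4011 − 4008 + 1) = 8.

8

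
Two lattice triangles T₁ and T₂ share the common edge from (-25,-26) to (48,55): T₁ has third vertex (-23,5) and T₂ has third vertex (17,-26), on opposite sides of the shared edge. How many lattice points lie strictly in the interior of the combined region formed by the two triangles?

2730

The union is the simple quadrilateral with vertices (-25,-26), (-23,5), (48,55), (17,-26) in order.
The shoelace formula gives twice the area as |[(-25)·5 − (-23)·(-26)] + [(-23)·55 − 48·5] + [48·(-26) − 17·55] + [17·(-26) − (-25)·(-26)]| = 5503, so the area is 2751.5.
The number of boundary lattice points is Σ gcd(|Δx|,|Δy|) = gcd(2,31) + gcd(71,50) + gcd(31,81) + gcd(42,0) = 1+1+1+42 = 45.
By Pick's theorem I = A − B/2 + 1 = 2751.5 − 45/2 + 1 = 2730.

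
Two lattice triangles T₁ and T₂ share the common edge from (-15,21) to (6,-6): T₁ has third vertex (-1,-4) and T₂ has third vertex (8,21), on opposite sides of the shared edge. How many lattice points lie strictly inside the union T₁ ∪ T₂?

The union is the simple quadrilateral with vertices (-15,21), (-1,-4), (6,-6), (8,21) in order.
The shoelace formula gives twice the area as |[(-15)·(-4) − (-1)·21] + [(-1)·(-6) − 6·(-4)] + [6·21 − 8·(-6)] + [8·21 − (-15)·21]| = 768, so the area is 384.
The number of boundary lattice points is Σ gcd(|Δx|,|Δy|) = gcd(14,25) + gcd(7,2) + gcd(2,27) + gcd(23,0) = 1+1+1+23 = 26.
By Pick's theorem I = A − B/2 + 1 = 384 − 26/2 + 1 = 372.

372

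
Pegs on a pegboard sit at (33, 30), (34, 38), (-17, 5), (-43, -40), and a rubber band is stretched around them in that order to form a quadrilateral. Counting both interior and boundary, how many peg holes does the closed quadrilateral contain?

Using the shoelace formula, 2A = |[33·38 − 34·30] + [34·5 − (-17)·38] + [(-17)·(-40) − (-43)·5] + [(-43)·30 − 33·(-40)]| = 1975, so the area is 1975/2.
Summing gcd(|Δx|,|Δy|) over the edges gives the boundary count: gcd(1,8) + gcd(51,33) + gcd(26,45) + gcd(76,70) = 1+3+1+2 = 7.
Pick's theorem gives I = A − B/2 + 1 = 1975/2 − 7/2 + 1 = 985, so the closed region contains I + B = 985 + 7 = 992 lattice points.

992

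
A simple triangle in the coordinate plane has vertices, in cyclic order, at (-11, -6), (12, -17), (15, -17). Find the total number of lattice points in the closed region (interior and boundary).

20

Using the shoelace formula, 2A = |[(-11)·(-17) − 12·(-6)] + [12·(-17) − 15·(-17)] + [15·(-6) − (-11)·(-17)]| = 33, so the area is 33/2.
Summing gcd(|Δx|,|Δy|) over the edges gives the boundary count: gcd(23,11) + gcd(3,0) + gcd(26,11) = 1+3+1 = 5.
Pick's theorem gives I = A − B/2 + 1 = 33/2 − 5/2 + 1 = 15, so the closed region contains I + B = 15 + 5 = 20 lattice points.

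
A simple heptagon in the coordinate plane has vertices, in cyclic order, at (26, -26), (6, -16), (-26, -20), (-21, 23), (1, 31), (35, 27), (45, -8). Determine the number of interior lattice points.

The shoelace formula gives twice the area as |(26·(-16) − 6·(-26)) + (6·(-20) − (-26)·(-16)) + ((-26)·23 − (-21)·(-20)) + ((-21)·31 − 1·23) + (1·27 − 35·31) + (35·(-8) − 45·27) + (45·(-26) − 26·(-8))| = 6003, so the area is 3001.5.
Along each edge there are gcd(|Δx|,|Δy|)+1 lattice points, so counting each shared vertex once the boundary has gcd(20,10) + gcd(32,4) + gcd(5,43) + gcd(22,8) + gcd(34,4) + gcd(10,35) + gcd(19,18) = 10+4+1+2+2+5+1 = 25.
By Pick's theorem A = I + B/2 − 1, so I = 3001.5 − 25/2 + 1 = 2990.

2990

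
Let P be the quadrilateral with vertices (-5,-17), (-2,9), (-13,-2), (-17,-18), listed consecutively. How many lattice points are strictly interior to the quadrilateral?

The shoelace formula gives twice the area as |((-5)·9 − (-2)·(-17)) + ((-2)·(-2) − (-13)·9) + ((-13)·(-18) − (-17)·(-2)) + ((-17)·(-17) − (-5)·(-18))| = 441, so the area is 441/2.
The number of boundary lattice points is Σ gcd(|Δx|,|Δy|) = gcd(3,26) + gcd(11,11) + gcd(4,16) + gcd(12,1) = 1+11+4+1 = 17.
By Pick's theorem A = I + B/2 − 1, so I = 441/2 − 17/2 + 1 = 213.

213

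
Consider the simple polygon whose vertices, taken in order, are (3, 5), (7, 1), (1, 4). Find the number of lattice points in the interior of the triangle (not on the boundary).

3

Using the shoelace formula, 2A = |(3·1 − 7·5) + (7·4 − 1·1) + (1·5 − 3·4)| = 12, so the area is 6.
Summing gcd(|Δx|,|Δy|) over the edges gives the boundary count: gcd(4,4) + gcd(6,3) + gcd(2,1) = 4+3+1 = 8.
Pick's theorem gives I = A − B/2 + 1 = 6 − 8/2 + 1 = 3.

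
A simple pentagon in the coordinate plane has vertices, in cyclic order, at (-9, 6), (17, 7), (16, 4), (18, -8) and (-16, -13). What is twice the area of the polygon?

984

Using the shoelace formula, 2A = |((-9)·7 − 17·6) + (17·4 − 16·7) + (16·(-8) − 18·4) + (18·(-13) − (-16)·(-8)) + ((-16)·6 − (-9)·(-13))| = 984, so the area is 492.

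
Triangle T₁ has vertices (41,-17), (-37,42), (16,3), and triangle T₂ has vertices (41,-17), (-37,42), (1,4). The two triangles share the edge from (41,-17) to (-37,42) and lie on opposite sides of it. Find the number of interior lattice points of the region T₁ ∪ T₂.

382

The union is the simple quadrilateral with vertices (41,-17), (16,3), (-37,42), (1,4) in order.
The shoelace formula gives twice the area as |(41·3 − 16·(-17)) + (16·42 − (-37)·3) + ((-37)·4 − 1·42) + (1·(-17) − 41·4)| = 807, so the area is 807/2.
Summing gcd(|Δx|,|Δy|) over the edges gives the boundary count: gcd(25,20) + gcd(53,39) + gcd(38,38) + gcd(40,21) = 5+1+38+1 = 45.
By Pick's theorem I = A − B/2 + 1 = 807/2 − 45/2 + 1 = 382.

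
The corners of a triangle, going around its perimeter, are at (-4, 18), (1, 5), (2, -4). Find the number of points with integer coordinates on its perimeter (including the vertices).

4

Summing gcd(|Δx|,|Δy|) over the edges gives the boundary count: gcd(5,13) + gcd(1,9) + gcd(6,22) = 1+1+2 = 4.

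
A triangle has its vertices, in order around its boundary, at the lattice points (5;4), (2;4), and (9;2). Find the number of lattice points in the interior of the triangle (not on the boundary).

1

By the shoelace formula, twice the signed area is |[5·4 − 2·4] + [2·2 − 9·4] + [9·4 − 5·2]| = 6, so the area is 3.
Along each edge there are gcd(|Δx|,|Δy|)+1 lattice points, so counting each shared vertex once the boundary has gcd(3,0) + gcd(7,2) + gcd(4,2) = 3+1+2 = 6.
Pick's theorem gives I = A − B/2 + 1 = 3 − 6/2 + 1 = 1.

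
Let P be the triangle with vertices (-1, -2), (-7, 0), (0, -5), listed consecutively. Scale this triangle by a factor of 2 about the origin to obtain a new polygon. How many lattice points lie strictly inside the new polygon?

29

By the shoelace formula, twice the signed area is |((-1)·0 − (-7)·(-2)) + ((-7)·(-5) − 0·0) + (0·(-2) − (-1)·(-5))| = 16, so the area is 8.
Along each edge there are gcd(|Δx|,|Δy|)+1 lattice points, so counting each shared vertex once the boundary has gcd(6,2) + gcd(7,5) + gcd(1,3) = 2+1+1 = 4.
Scaling by 2 multiplies the area by 2² = 4 (so the new area is 32) and multiplies the boundary lattice-point count by 2, giving 8.
By Pick's theorem, the interior count of the dilated polygon is 32 − 8/2 + 1 = 29.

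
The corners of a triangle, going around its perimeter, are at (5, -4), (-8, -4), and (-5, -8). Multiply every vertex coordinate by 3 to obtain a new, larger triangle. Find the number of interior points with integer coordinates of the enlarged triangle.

Using the shoelace formula, 2A = |[5·(-4) − (-8)·(-4)] + [(-8)·(-8) − (-5)·(-4)] + [(-5)·(-4) − 5·(-8)]| = 52, so the area is 26.
The number of boundary lattice points is Σ gcd(|Δx|,|Δy|) = gcd(13,0) + gcd(3,4) + gcd(10,4) = 13+1+2 = 16.
Scaling by 3 multiplies the area by 3² = 9 (so the new area is 234) and multiplies the boundary lattice-point count by 3, giving 48.
By Pick's theorem, the interior count of the dilated polygon is 234 − 48/2 + 1 = 211.

211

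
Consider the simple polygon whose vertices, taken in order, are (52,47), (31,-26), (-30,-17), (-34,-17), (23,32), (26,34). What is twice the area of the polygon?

By the shoelace formula, twice the signed area is |(52·(-26) − 31·47) + (31·(-17) − (-30)·(-26)) + ((-30)·(-17) − (-34)·(-17)) + ((-34)·32 − 23·(-17)) + (23·34 − 26·32) + (26·47 − 52·34)| = 5477, so the area is 2738.5.

5477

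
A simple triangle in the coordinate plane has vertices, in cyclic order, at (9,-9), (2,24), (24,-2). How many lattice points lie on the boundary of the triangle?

4

Along each edge there are gcd(|Δx|,|Δy|)+1 lattice points, so counting each shared vertex once the boundary has gcd(7,33) + gcd(22,26) + gcd(15,7) = 1+2+1 = 4.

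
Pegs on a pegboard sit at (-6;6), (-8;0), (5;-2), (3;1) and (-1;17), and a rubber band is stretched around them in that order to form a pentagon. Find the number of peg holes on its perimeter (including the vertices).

9

Along each edge there are gcd(|Δx|,|Δy|)+1 lattice points, so counting each shared vertex once the boundary has gcd(2,6) + gcd(13,2) + gcd(2,3) + gcd(4,16) + gcd(5,11) = 2+1+1+4+1 = 9.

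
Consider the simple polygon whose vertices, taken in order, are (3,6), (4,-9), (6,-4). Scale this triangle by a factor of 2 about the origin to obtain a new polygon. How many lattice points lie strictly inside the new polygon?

68

By the shoelace formula, twice the signed area is |(3·(-9) − 4·6) + (4·(-4) − 6·(-9)) + (6·6 − 3·(-4))| = 35, so the area is 17.5.
The number of boundary lattice points is Σ gcd(|Δx|,|Δy|) = gcd(1,15) + gcd(2,5) + gcd(3,10) = 1+1+1 = 3.
Scaling by 2 multiplies the area by 2² = 4 (so the new area is 70) and multiplies the boundary lattice-point count by 2, giving 6.
By Pick's theorem, the interior count of the dilated polygon is 70 − 6/2 + 1 = 68.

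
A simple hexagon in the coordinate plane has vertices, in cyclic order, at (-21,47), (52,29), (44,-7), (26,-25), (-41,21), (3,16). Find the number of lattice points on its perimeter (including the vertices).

26

Summing gcd(|Δx|,|Δy|) over the edges gives the boundary count: gcd(73,18) + gcd(8,36) + gcd(18,18) + gcd(67,46) + gcd(44,5) + gcd(24,31) = 1+4+18+1+1+1 = 26.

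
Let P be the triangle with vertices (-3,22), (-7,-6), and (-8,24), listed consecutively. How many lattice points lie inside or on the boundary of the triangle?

78

By the shoelace formula, twice the signed area is |[(-3)·(-6) − (-7)·22] + [(-7)·24 − (-8)·(-6)] + [(-8)·22 − (-3)·24]| = 148, so the area is 74.
Summing gcd(|Δx|,|Δy|) over the edges gives the boundary count: gcd(4,28) + gcd(1,30) + gcd(5,2) = 4+1+1 = 6.
Pick's theorem gives I = A − B/2 + 1 = 74 − 6/2 + 1 = 72, so the closed region contains I + B = 72 + 6 = 78 lattice points.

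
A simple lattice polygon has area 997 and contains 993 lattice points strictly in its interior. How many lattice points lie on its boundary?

10

Pick's theorem gives A = I + B/2 − 1, so B = 2(A − I + 1) = 2(997 − 993 + 1) = 10.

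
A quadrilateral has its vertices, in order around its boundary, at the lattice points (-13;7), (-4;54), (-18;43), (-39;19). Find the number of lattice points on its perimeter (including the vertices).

7

Summing gcd(|Δx|,|Δy|) over the edges gives the boundary count: gcd(9,47) + gcd(14,11) + gcd(21,24) + gcd(26,12) = 1+1+3+2 = 7.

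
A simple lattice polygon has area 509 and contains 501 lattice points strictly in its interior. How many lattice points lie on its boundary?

18

Pick's theorem gives A = I + B/2 − 1, so B = 2(A − I + 1) = 2(509 − 501 + 1) = 18.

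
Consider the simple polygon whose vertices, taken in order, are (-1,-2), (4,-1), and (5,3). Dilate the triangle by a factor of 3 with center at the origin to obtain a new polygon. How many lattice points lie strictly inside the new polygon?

82

By the shoelace formula, twice the signed area is |((-1)·(-1) − 4·(-2)) + (4·3 − 5·(-1)) + (5·(-2) − (-1)·3)| = 19, so the area is 19/2.
Along each edge there are gcd(|Δx|,|Δy|)+1 lattice points, so counting each shared vertex once the boundary has gcd(5,1) + gcd(1,4) + gcd(6,5) = 1+1+1 = 3.
Scaling by 3 multiplies the area by 3² = 9 (so the new area is 171/2) and multiplies the boundary lattice-point count by 3, giving 9.
By Pick's theorem, the interior count of the dilated polygon is 171/2 − 9/2 + 1 = 82.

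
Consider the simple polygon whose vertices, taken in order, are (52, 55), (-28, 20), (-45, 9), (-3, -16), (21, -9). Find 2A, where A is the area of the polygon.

5961

By the shoelace formula, twice the signed area is |(52·20 − (-28)·55) + ((-28)·9 − (-45)·20) + ((-45)·(-16) − (-3)·9) + ((-3)·(-9) − 21·(-16)) + (21·55 − 52·(-9))| = 5961, so the area is 2980.5.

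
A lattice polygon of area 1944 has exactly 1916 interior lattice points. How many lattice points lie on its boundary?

Pick's theorem gives A = I + B/2 − 1, so B = 2(A − I + 1) = 2(1944 − 1916 + 1) = 58.

58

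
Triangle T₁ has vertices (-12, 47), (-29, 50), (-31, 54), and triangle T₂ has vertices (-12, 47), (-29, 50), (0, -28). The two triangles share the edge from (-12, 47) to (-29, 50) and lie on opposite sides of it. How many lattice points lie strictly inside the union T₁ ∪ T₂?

The union is the simple quadrilateral with vertices (-12, 47), (-31, 54), (-29, 50), (0, -28) in order.
By the shoelace formula, twice the signed area is |((-12)·54 − (-31)·47) + ((-31)·50 − (-29)·54) + ((-29)·(-28) − 0·50) + (0·47 − (-12)·(-28))| = 1301, so the area is 1301/2.
The number of boundary lattice points is Σ gcd(|Δx|,|Δy|) = gcd(19,7) + gcd(2,4) + gcd(29,78) + gcd(12,75) = 1+2+1+3 = 7.
By Pick's theorem I = A − B/2 + 1 = 1301/2 − 7/2 + 1 = 648.

648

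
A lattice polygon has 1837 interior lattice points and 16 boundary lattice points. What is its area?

1844

By Pick's theorem, A = I + B/2 − 1 = 1837 + 16/2 − 1 = 1844.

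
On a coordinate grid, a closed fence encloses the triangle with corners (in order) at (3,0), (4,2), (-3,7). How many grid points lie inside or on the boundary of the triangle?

12

By the shoelace formula, twice the signed area is |[3·2 − 4·0] + [4·7 − (-3)·2] + [(-3)·0 − 3·7]| = 19, so the area is 9.5.
Along each edge there are gcd(|Δx|,|Δy|)+1 lattice points, so counting each shared vertex once the boundary has gcd(1,2) + gcd(7,5) + gcd(6,7) = 1+1+1 = 3.
Pick's theorem gives I = A − B/2 + 1 = 9.5 − 3/2 + 1 = 9, so the closed region contains I + B = 9 + 3 = 12 lattice points.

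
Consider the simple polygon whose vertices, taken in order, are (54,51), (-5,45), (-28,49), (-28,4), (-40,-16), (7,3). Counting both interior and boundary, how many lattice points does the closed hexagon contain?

2905

By the shoelace formula, twice the signed area is |(54·45 − (-5)·51) + ((-5)·49 − (-28)·45) + ((-28)·4 − (-28)·49) + ((-28)·(-16) − (-40)·4) + ((-40)·3 − 7·(-16)) + (7·51 − 54·3)| = 5755, so the area is 2877.5.
Along each edge there are gcd(|Δx|,|Δy|)+1 lattice points, so counting each shared vertex once the boundary has gcd(59,6) + gcd(23,4) + gcd(0,45) + gcd(12,20) + gcd(47,19) + gcd(47,48) = 1+1+45+4+1+1 = 53.
Pick's theorem gives I = A − B/2 + 1 = 2877.5 − 53/2 + 1 = 2852, so the closed region contains I + B = 2852 + 53 = 2905 lattice points.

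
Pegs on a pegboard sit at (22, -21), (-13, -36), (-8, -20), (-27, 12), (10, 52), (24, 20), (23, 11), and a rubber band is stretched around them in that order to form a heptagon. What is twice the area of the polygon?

Using the shoelace formula, 2A = |[22·(-36) − (-13)·(-21)] + [(-13)·(-20) − (-8)·(-36)] + [(-8)·12 − (-27)·(-20)] + [(-27)·52 − 10·12] + [10·20 − 24·52] + [24·11 − 23·20] + [23·(-21) − 22·11]| = 5222, so the area is 2611.

5222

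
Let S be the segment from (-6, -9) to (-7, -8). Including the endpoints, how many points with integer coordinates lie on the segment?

The number of lattice points on a segment between lattice points is gcd(|Δx|,|Δy|) + 1 = gcd(1,1) + 1 = 1 + 1 = 2.

2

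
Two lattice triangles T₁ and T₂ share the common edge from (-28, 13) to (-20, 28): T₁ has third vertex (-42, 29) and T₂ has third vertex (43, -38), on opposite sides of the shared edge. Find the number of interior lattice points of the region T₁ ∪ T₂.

903

The union is the simple quadrilateral with vertices (-28, 13), (-42, 29), (-20, 28), (43, -38) in order.
The shoelace formula gives twice the area as |((-28)·29 − (-42)·13) + ((-42)·28 − (-20)·29) + ((-20)·(-38) − 43·28) + (43·13 − (-28)·(-38))| = 1811, so the area is 1811/2.
The number of boundary lattice points is Σ gcd(|Δx|,|Δy|) = gcd(14,16) + gcd(22,1) + gcd(63,66) + gcd(71,51) = 2+1+3+1 = 7.
By Pick's theorem I = A − B/2 + 1 = 1811/2 − 7/2 + 1 = 903.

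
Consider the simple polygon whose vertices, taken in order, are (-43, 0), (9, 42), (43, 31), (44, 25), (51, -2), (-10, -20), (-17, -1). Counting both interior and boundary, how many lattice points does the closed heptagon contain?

3204

Using the shoelace formula, 2A = |[(-43)·42 − 9·0] + [9·31 − 43·42] + [43·25 − 44·31] + [44·(-2) − 51·25] + [51·(-20) − (-10)·(-2)] + [(-10)·(-1) − (-17)·(-20)] + [(-17)·0 − (-43)·(-1)]| = 6398, so the area is 3199.
Along each edge there are gcd(|Δx|,|Δy|)+1 lattice points, so counting each shared vertex once the boundary has gcd(52,42) + gcd(34,11) + gcd(1,6) + gcd(7,27) + gcd(61,18) + gcd(7,19) + gcd(26,1) = 2+1+1+1+1+1+1 = 8.
Pick's theorem gives I = A − B/2 + 1 = 3199 − 8/2 + 1 = 3196, so the closed region contains I + B = 3196 + 8 = 3204 lattice points.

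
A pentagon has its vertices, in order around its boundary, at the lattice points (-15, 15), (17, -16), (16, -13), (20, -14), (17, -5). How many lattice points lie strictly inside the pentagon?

183

Using the shoelace formula, 2A = |((-15)·(-16) − 17·15) + (17·(-13) − 16·(-16)) + (16·(-14) − 20·(-13)) + (20·(-5) − 17·(-14)) + (17·15 − (-15)·(-5))| = 374, so the area is 187.
Along each edge there are gcd(|Δx|,|Δy|)+1 lattice points, so counting each shared vertex once the boundary has gcd(32,31) + gcd(1,3) + gcd(4,1) + gcd(3,9) + gcd(32,20) = 1+1+1+3+4 = 10.
Pick's theorem gives I = A − B/2 + 1 = 187 − 10/2 + 1 = 183.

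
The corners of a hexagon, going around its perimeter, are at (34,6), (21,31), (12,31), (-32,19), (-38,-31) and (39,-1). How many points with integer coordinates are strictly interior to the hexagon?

By the shoelace formula, twice the signed area is |(34·31 − 21·6) + (21·31 − 12·31) + (12·19 − (-32)·31) + ((-32)·(-31) − (-38)·19) + ((-38)·(-1) − 39·(-31)) + (39·6 − 34·(-1))| = 5656, so the area is 2828.
Along each edge there are gcd(|Δx|,|Δy|)+1 lattice points, so counting each shared vertex once the boundary has gcd(13,25) + gcd(9,0) + gcd(44,12) + gcd(6,50) + gcd(77,30) + gcd(5,7) = 1+9+4+2+1+1 = 18.
Pick's theorem gives I = A − B/2 + 1 = 2828 − 18/2 + 1 = 2820.

2820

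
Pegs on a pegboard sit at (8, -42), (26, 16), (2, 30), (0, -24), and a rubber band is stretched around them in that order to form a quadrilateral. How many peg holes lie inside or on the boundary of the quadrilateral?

The shoelace formula gives twice the area as |(8·16 − 26·(-42)) + (26·30 − 2·16) + (2·(-24) − 0·30) + (0·(-42) − 8·(-24))| = 2112, so the area is 1056.
The number of boundary lattice points is Σ gcd(|Δx|,|Δy|) = gcd(18,58) + gcd(24,14) + gcd(2,54) + gcd(8,18) = 2+2+2+2 = 8.
Pick's theorem gives I = A − B/2 + 1 = 1056 − 8/2 + 1 = 1053, so the closed region contains I + B = 1053 + 8 = 1061 lattice points.

1061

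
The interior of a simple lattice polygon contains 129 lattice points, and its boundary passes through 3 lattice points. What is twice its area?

259

By Pick's theorem, A = I + B/2 − 1 = 129 + 3/2 − 1 = 259/2.
Hence 2A = 259.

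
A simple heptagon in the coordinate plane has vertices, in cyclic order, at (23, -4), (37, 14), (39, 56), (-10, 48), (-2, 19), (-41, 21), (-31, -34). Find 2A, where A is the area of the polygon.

8022

Using the shoelace formula, 2A = |[23·14 − 37·(-4)] + [37·56 − 39·14] + [39·48 − (-10)·56] + [(-10)·19 − (-2)·48] + [(-2)·21 − (-41)·19] + [(-41)·(-34) − (-31)·21] + [(-31)·(-4) − 23·(-34)]| = 8022, so the area is 4011.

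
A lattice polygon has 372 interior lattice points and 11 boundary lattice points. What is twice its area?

753

Pick's theorem states A = I + B/2 − 1, so A = 372 + 11/2 − 1 = 753/2.
Hence 2A = 753.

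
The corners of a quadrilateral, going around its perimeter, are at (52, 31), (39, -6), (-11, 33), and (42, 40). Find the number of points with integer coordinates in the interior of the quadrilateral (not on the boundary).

1451

Using the shoelace formula, 2A = |(52·(-6) − 39·31) + (39·33 − (-11)·(-6)) + ((-11)·40 − 42·33) + (42·31 − 52·40)| = 2904, so the area is 1452.
The number of boundary lattice points is Σ gcd(|Δx|,|Δy|) = gcd(13,37) + gcd(50,39) + gcd(53,7) + gcd(10,9) = 1+1+1+1 = 4.
Pick's theorem gives I = A − B/2 + 1 = 1452 − 4/2 + 1 = 1451.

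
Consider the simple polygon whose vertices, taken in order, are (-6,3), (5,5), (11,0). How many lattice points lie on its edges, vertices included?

The number of boundary lattice points is Σ gcd(|Δx|,|Δy|) = gcd(11,2) + gcd(6,5) + gcd(17,3) = 1+1+1 = 3.

3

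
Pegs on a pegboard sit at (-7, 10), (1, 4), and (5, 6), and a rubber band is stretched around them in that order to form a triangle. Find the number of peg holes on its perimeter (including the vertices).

8

Along each edge there are gcd(|Δx|,|Δy|)+1 lattice points, so counting each shared vertex once the boundary has gcd(8,6) + gcd(4,2) + gcd(12,4) = 2+2+4 = 8.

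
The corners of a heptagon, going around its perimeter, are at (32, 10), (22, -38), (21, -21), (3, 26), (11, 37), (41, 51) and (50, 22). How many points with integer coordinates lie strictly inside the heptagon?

1731

The shoelace formula gives twice the area as |(32·(-38) − 22·10) + (22·(-21) − 21·(-38)) + (21·26 − 3·(-21)) + (3·37 − 11·26) + (11·51 − 41·37) + (41·22 − 50·51) + (50·10 − 32·22)| = 3474, so the area is 1737.
Summing gcd(|Δx|,|Δy|) over the edges gives the boundary count: gcd(10,48) + gcd(1,17) + gcd(18,47) + gcd(8,11) + gcd(30,14) + gcd(9,29) + gcd(18,12) = 2+1+1+1+2+1+6 = 14.
Pick's theorem gives I = A − B/2 + 1 = 1737 − 14/2 + 1 = 1731.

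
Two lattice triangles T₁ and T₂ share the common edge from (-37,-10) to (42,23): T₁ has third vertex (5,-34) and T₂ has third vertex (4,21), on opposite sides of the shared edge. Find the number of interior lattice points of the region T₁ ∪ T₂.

2185

The union is the simple quadrilateral with vertices (-37,-10), (5,-34), (42,23), (4,21) in order.
Using the shoelace formula, 2A = |((-37)·(-34) − 5·(-10)) + (5·23 − 42·(-34)) + (42·21 − 4·23) + (4·(-10) − (-37)·21)| = 4378, so the area is 2189.
The number of boundary lattice points is Σ gcd(|Δx|,|Δy|) = gcd(42,24) + gcd(37,57) + gcd(38,2) + gcd(41,31) = 6+1+2+1 = 10.
By Pick's theorem I = A − B/2 + 1 = 2189 − 10/2 + 1 = 2185.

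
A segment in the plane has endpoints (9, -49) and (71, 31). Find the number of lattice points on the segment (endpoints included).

3

The number of lattice points on a segment between lattice points is gcd(|Δx|,|Δy|) + 1 = gcd(62,80) + 1 = 2 + 1 = 3.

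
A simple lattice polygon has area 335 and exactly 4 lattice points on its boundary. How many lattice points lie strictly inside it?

Pick's theorem A = I + B/2 − 1 rearranges to I = A − B/2 + 1 = 335 − 4/2 + 1 = 334.

334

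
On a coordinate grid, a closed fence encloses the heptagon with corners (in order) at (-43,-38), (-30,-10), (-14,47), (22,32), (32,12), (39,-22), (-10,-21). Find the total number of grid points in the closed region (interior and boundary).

The shoelace formula gives twice the area as |[(-43)·(-10) − (-30)·(-38)] + [(-30)·47 − (-14)·(-10)] + [(-14)·32 − 22·47] + [22·12 − 32·32] + [32·(-22) − 39·12] + [39·(-21) − (-10)·(-22)] + [(-10)·(-38) − (-43)·(-21)]| = 7236, so the area is 3618.
Along each edge there are gcd(|Δx|,|Δy|)+1 lattice points, so counting each shared vertex once the boundary has gcd(13,28) + gcd(16,57) + gcd(36,15) + gcd(10,20) + gcd(7,34) + gcd(49,1) + gcd(33,17) = 1+1+3+10+1+1+1 = 18.
Pick's theorem gives I = A − B/2 + 1 = 3618 − 18/2 + 1 = 3610, so the closed region contains I + B = 3610 + 18 = 3628 lattice points.

3628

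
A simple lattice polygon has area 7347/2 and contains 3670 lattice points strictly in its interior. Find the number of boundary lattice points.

9

Pick's theorem gives A = I + B/2 − 1, so B = 2(A − I + 1) = 2(7347/2 − 3670 + 1) = 9.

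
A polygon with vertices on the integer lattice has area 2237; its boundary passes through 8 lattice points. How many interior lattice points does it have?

From Pick's theorem, I = A − B/2 + 1 = 2237 − 8/2 + 1 = 2234.

2234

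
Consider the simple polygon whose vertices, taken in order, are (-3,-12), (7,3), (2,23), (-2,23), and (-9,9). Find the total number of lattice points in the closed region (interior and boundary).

By the shoelace formula, twice the signed area is |[(-3)·3 − 7·(-12)] + [7·23 − 2·3] + [2·23 − (-2)·23] + [(-2)·9 − (-9)·23] + [(-9)·(-12) − (-3)·9]| = 646, so the area is 323.
Along each edge there are gcd(|Δx|,|Δy|)+1 lattice points, so counting each shared vertex once the boundary has gcd(10,15) + gcd(5,20) + gcd(4,0) + gcd(7,14) + gcd(6,21) = 5+5+4+7+3 = 24.
Pick's theorem gives I = A − B/2 + 1 = 323 − 24/2 + 1 = 312, so the closed region contains I + B = 312 + 24 = 336 lattice points.

336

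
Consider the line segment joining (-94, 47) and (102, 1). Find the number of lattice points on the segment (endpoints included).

3

The number of lattice points on a segment between lattice points is gcd(|Δx|,|Δy|) + 1 = gcd(196,46) + 1 = 2 + 1 = 3.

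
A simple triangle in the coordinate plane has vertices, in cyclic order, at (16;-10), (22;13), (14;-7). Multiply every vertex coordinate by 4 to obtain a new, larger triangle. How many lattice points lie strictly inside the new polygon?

501

By the shoelace formula, twice the signed area is |[16·13 − 22·(-10)] + [22·(-7) − 14·13] + [14·(-10) − 16·(-7)]| = 64, so the area is 32.
Along each edge there are gcd(|Δx|,|Δy|)+1 lattice points, so counting each shared vertex once the boundary has gcd(6,23) + gcd(8,20) + gcd(2,3) = 1+4+1 = 6.
Scaling by 4 multiplies the area by 4² = 16 (so the new area is 512) and multiplies the boundary lattice-point count by 4, giving 24.
By Pick's theorem, the interior count of the dilated polygon is 512 − 24/2 + 1 = 501.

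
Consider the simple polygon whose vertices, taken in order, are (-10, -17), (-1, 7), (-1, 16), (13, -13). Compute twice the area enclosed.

Using the shoelace formula, 2A = |((-10)·7 − (-1)·(-17)) + ((-1)·16 − (-1)·7) + ((-1)·(-13) − 13·16) + (13·(-17) − (-10)·(-13))| = 642, so the area is 321.

642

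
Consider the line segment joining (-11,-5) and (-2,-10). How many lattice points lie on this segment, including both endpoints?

2

The number of lattice points on a segment between lattice points is gcd(|Δx|,|Δy|) + 1 = gcd(9,5) + 1 = 1 + 1 = 2.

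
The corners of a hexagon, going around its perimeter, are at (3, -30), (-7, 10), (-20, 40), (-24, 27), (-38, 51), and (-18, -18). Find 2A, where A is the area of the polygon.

2158

By the shoelace formula, twice the signed area is |[3·10 − (-7)·(-30)] + [(-7)·40 − (-20)·10] + [(-20)·27 − (-24)·40] + [(-24)·51 − (-38)·27] + [(-38)·(-18) − (-18)·51] + [(-18)·(-30) − 3·(-18)]| = 2158, so the area is 1079.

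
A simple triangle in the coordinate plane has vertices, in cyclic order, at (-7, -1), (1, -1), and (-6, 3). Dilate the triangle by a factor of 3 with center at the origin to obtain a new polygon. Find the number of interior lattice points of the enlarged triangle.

The shoelace formula gives twice the area as |((-7)·(-1) − 1·(-1)) + (1·3 − (-6)·(-1)) + ((-6)·(-1) − (-7)·3)| = 32, so the area is 16.
The number of boundary lattice points is Σ gcd(|Δx|,|Δy|) = gcd(8,0) + gcd(7,4) + gcd(1,4) = 8+1+1 = 10.
Scaling by 3 multiplies the area by 3² = 9 (so the new area is 144) and multiplies the boundary lattice-point count by 3, giving 30.
By Pick's theorem, the interior count of the dilated polygon is 144 − 30/2 + 1 = 130.

130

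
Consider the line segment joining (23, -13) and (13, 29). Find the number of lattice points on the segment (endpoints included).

The number of lattice points on a segment between lattice points is gcd(|Δx|,|Δy|) + 1 = gcd(10,42) + 1 = 2 + 1 = 3.

3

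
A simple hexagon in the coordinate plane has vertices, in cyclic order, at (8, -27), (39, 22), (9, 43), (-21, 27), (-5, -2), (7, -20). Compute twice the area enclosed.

4116

The shoelace formula gives twice the area as |(8·22 − 39·(-27)) + (39·43 − 9·22) + (9·27 − (-21)·43) + ((-21)·(-2) − (-5)·27) + ((-5)·(-20) − 7·(-2)) + (7·(-27) − 8·(-20))| = 4116, so the area is 2058.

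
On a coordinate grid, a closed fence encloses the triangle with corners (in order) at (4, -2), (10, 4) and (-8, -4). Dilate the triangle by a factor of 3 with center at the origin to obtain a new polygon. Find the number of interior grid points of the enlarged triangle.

256

By the shoelace formula, twice the signed area is |[4·4 − 10·(-2)] + [10·(-4) − (-8)·4] + [(-8)·(-2) − 4·(-4)]| = 60, so the area is 30.
The number of boundary lattice points is Σ gcd(|Δx|,|Δy|) = gcd(6,6) + gcd(18,8) + gcd(12,2) = 6+2+2 = 10.
Scaling by 3 multiplies the area by 3² = 9 (so the new area is 270) and multiplies the boundary lattice-point count by 3, giving 30.
By Pick's theorem, the interior count of the dilated polygon is 270 − 30/2 + 1 = 256.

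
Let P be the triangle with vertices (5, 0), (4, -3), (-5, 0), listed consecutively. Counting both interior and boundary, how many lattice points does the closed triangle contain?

23

Using the shoelace formula, 2A = |[5·(-3) − 4·0] + [4·0 − (-5)·(-3)] + [(-5)·0 − 5·0]| = 30, so the area is 15.
The number of boundary lattice points is Σ gcd(|Δx|,|Δy|) = gcd(1,3) + gcd(9,3) + gcd(10,0) = 1+3+10 = 14.
Pick's theorem gives I = A − B/2 + 1 = 15 − 14/2 + 1 = 9, so the closed region contains I + B = 9 + 14 = 23 lattice points.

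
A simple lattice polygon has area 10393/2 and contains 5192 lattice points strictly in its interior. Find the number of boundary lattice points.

Pick's theorem gives A = I + B/2 − 1, so B = 2(A − I + 1) = 2(10393/2 − 5192 + 1) = 11.

11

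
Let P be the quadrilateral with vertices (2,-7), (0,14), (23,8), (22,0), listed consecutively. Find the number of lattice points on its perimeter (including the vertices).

4

The number of boundary lattice points is Σ gcd(|Δx|,|Δy|) = gcd(2,21) + gcd(23,6) + gcd(1,8) + gcd(20,7) = 1+1+1+1 = 4.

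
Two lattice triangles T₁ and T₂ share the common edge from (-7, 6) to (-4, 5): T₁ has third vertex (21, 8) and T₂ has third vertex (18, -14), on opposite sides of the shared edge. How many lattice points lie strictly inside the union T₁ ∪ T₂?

The union is the simple quadrilateral with vertices (-7, 6), (21, 8), (-4, 5), (18, -14) in order.
The shoelace formula gives twice the area as |((-7)·8 − 21·6) + (21·5 − (-4)·8) + ((-4)·(-14) − 18·5) + (18·6 − (-7)·(-14))| = 69, so the area is 69/2.
Along each edge there are gcd(|Δx|,|Δy|)+1 lattice points, so counting each shared vertex once the boundary has gcd(28,2) + gcd(25,3) + gcd(22,19) + gcd(25,20) = 2+1+1+5 = 9.
By Pick's theorem I = A − B/2 + 1 = 69/2 − 9/2 + 1 = 31.

31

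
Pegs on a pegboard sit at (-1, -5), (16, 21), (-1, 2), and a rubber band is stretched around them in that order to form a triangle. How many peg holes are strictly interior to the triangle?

56

Using the shoelace formula, 2A = |[(-1)·21 − 16·(-5)] + [16·2 − (-1)·21] + [(-1)·(-5) − (-1)·2]| = 119, so the area is 59.5.
The number of boundary lattice points is Σ gcd(|Δx|,|Δy|) = gcd(17,26) + gcd(17,19) + gcd(0,7) = 1+1+7 = 9.
Pick's theorem gives I = A − B/2 + 1 = 59.5 − 9/2 + 1 = 56.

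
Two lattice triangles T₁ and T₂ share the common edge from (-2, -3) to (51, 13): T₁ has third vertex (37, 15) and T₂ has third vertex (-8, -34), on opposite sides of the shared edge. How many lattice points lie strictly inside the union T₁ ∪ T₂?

The union is the simple quadrilateral with vertices (-2, -3), (37, 15), (51, 13), (-8, -34) in order.
By the shoelace formula, twice the signed area is |[(-2)·15 − 37·(-3)] + [37·13 − 51·15] + [51·(-34) − (-8)·13] + [(-8)·(-3) − (-2)·(-34)]| = 1877, so the area is 938.5.
Along each edge there are gcd(|Δx|,|Δy|)+1 lattice points, so counting each shared vertex once the boundary has gcd(39,18) + gcd(14,2) + gcd(59,47) + gcd(6,31) = 3+2+1+1 = 7.
By Pick's theorem I = A − B/2 + 1 = 938.5 − 7/2 + 1 = 936.

936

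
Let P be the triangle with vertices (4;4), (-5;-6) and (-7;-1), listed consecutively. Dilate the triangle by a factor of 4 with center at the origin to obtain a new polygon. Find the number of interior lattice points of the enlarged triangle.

515

Using the shoelace formula, 2A = |[4·(-6) − (-5)·4] + [(-5)·(-1) − (-7)·(-6)] + [(-7)·4 − 4·(-1)]| = 65, so the area is 65/2.
Summing gcd(|Δx|,|Δy|) over the edges gives the boundary count: gcd(9,10) + gcd(2,5) + gcd(11,5) = 1+1+1 = 3.
Scaling by 4 multiplies the area by 4² = 16 (so the new area is 520) and multiplies the boundary lattice-point count by 4, giving 12.
By Pick's theorem, the interior count of the dilated polygon is 520 − 12/2 + 1 = 515.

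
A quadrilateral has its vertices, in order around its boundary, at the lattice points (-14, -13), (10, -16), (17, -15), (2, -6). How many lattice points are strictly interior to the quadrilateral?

By the shoelace formula, twice the signed area is |[(-14)·(-16) − 10·(-13)] + [10·(-15) − 17·(-16)] + [17·(-6) − 2·(-15)] + [2·(-13) − (-14)·(-6)]| = 294, so the area is 147.
The number of boundary lattice points is Σ gcd(|Δx|,|Δy|) = gcd(24,3) + gcd(7,1) + gcd(15,9) + gcd(16,7) = 3+1+3+1 = 8.
By Pick's theorem A = I + B/2 − 1, so I = 147 − 8/2 + 1 = 144.

144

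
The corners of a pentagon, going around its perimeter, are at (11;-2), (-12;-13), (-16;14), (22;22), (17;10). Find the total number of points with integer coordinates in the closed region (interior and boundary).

757

Using the shoelace formula, 2A = |(11·(-13) − (-12)·(-2)) + ((-12)·14 − (-16)·(-13)) + ((-16)·22 − 22·14) + (22·10 − 17·22) + (17·(-2) − 11·10)| = 1501, so the area is 750.5.
The number of boundary lattice points is Σ gcd(|Δx|,|Δy|) = gcd(23,11) + gcd(4,27) + gcd(38,8) + gcd(5,12) + gcd(6,12) = 1+1+2+1+6 = 11.
Pick's theorem gives I = A − B/2 + 1 = 750.5 − 11/2 + 1 = 746, so the closed region contains I + B = 746 + 11 = 757 lattice points.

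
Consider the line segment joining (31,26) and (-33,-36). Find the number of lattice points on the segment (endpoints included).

3

The number of lattice points on a segment between lattice points is gcd(|Δx|,|Δy|) + 1 = gcd(64,62) + 1 = 2 + 1 = 3.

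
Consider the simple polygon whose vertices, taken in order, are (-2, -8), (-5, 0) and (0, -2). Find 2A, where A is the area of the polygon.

34

The shoelace formula gives twice the area as |((-2)·0 − (-5)·(-8)) + ((-5)·(-2) − 0·0) + (0·(-8) − (-2)·(-2))| = 34, so the area is 17.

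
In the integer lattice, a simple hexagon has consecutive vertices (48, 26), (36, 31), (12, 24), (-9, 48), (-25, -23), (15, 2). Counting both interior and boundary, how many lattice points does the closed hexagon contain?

The shoelace formula gives twice the area as |(48·31 − 36·26) + (36·24 − 12·31) + (12·48 − (-9)·24) + ((-9)·(-23) − (-25)·48) + ((-25)·2 − 15·(-23)) + (15·26 − 48·2)| = 3832, so the area is 1916.
Along each edge there are gcd(|Δx|,|Δy|)+1 lattice points, so counting each shared vertex once the boundary has gcd(12,5) + gcd(24,7) + gcd(21,24) + gcd(16,71) + gcd(40,25) + gcd(33,24) = 1+1+3+1+5+3 = 14.
Pick's theorem gives I = A − B/2 + 1 = 1916 − 14/2 + 1 = 1910, so the closed region contains I + B = 1910 + 14 = 1924 lattice points.

1924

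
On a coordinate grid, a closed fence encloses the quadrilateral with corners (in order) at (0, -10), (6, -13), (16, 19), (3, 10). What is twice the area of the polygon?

455

By the shoelace formula, twice the signed area is |[0·(-13) − 6·(-10)] + [6·19 − 16·(-13)] + [16·10 − 3·19] + [3·(-10) − 0·10]| = 455, so the area is 455/2.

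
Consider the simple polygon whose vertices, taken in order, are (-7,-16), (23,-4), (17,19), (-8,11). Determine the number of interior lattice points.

719

Using the shoelace formula, 2A = |((-7)·(-4) − 23·(-16)) + (23·19 − 17·(-4)) + (17·11 − (-8)·19) + ((-8)·(-16) − (-7)·11)| = 1445, so the area is 1445/2.
Along each edge there are gcd(|Δx|,|Δy|)+1 lattice points, so counting each shared vertex once the boundary has gcd(30,12) + gcd(6,23) + gcd(25,8) + gcd(1,27) = 6+1+1+1 = 9.
By Pick's theorem A = I + B/2 − 1, so I = 1445/2 − 9/2 + 1 = 719.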